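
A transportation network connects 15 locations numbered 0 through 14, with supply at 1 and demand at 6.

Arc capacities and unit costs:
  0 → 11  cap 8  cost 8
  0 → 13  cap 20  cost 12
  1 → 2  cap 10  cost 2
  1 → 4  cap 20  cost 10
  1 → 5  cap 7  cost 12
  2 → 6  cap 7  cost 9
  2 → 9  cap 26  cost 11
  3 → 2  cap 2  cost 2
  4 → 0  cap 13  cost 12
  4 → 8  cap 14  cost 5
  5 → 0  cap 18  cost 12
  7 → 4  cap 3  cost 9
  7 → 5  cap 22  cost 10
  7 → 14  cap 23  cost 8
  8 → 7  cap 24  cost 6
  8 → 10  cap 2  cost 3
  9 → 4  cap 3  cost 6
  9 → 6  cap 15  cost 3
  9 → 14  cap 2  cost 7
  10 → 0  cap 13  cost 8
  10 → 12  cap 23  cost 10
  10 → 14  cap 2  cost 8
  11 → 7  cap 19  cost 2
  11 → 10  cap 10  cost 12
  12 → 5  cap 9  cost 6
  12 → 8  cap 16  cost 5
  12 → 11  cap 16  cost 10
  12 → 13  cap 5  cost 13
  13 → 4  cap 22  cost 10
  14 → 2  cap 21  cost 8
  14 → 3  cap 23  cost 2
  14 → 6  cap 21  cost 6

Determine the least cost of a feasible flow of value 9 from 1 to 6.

Minimum cost for 9 units: 109

shortest-cost path #1: 1→2→6 push 7 @ unit cost 11 (adds 77)
shortest-cost path #2: 1→2→9→6 push 2 @ unit cost 16 (adds 32)
total cost = 109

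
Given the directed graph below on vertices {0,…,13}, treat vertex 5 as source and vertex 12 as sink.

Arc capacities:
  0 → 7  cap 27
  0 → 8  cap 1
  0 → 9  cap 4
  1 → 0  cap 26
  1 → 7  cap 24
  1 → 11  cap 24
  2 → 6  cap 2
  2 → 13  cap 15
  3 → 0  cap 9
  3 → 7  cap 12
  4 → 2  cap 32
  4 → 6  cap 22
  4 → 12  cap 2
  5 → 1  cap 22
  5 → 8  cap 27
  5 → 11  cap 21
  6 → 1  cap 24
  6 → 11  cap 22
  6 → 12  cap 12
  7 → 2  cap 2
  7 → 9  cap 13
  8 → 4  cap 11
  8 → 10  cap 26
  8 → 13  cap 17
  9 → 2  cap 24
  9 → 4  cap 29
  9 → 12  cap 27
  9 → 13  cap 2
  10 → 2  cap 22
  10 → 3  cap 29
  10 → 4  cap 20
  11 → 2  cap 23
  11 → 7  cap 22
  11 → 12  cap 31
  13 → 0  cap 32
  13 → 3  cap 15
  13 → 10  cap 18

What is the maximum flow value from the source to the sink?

Maximum flow value: 62

augment #1: 5→11→12 bottleneck 21, total now 21
augment #2: 5→1→11→12 bottleneck 10, total now 31
augment #3: 5→8→4→12 bottleneck 2, total now 33
augment #4: 5→1→0→9→12 bottleneck 4, total now 37
augment #5: 5→1→7→9→12 bottleneck 8, total now 45
augment #6: 5→8→4→6→12 bottleneck 9, total now 54
augment #7: 5→8→10→2→6→12 bottleneck 2, total now 56
augment #8: 5→8→10→4→6→12 bottleneck 1, total now 57
augment #9: 5→8→10→3→7→9→12 bottleneck 5, total now 62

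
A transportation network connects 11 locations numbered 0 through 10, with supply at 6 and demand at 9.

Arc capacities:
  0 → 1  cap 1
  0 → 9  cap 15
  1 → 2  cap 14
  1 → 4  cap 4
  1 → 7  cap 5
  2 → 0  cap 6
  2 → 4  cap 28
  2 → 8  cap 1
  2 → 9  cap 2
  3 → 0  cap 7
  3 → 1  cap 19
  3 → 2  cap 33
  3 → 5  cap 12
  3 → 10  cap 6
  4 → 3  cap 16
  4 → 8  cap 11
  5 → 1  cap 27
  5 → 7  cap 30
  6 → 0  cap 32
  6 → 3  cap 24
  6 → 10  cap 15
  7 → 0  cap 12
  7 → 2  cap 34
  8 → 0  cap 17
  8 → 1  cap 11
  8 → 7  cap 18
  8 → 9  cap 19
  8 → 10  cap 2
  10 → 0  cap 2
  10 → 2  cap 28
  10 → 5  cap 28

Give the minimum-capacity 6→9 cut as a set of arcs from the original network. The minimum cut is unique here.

Min-cut arcs: {(0,9), (2,8), (2,9), (4,8)} (total capacity 29)

augment #1: 6→0→9 push 15
augment #2: 6→3→2→9 push 2
augment #3: 6→3→2→8→9 push 1
augment #4: 6→0→1→4→8→9 push 1
augment #5: 6→3→1→4→8→9 push 3
augment #6: 6→3→2→4→8→9 push 7
max flow = 29; residual-reachable set from 6 gives S-side
cut edges (S→T): {(0,9), (2,8), (2,9), (4,8)} total cap 29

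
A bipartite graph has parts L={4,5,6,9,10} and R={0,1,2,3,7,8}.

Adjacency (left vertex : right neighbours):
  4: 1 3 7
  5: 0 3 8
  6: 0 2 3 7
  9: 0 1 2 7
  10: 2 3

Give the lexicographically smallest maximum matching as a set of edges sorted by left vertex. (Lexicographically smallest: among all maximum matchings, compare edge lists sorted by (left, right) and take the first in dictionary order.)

|M| = 5 (so the lex-smallest maximum matching has 5 edges)
process left vertices in ascending order; for each, take the smallest-labelled available neighbour that still permits 5 edges overall, or leave it unmatched if none does
lex-smallest matching: {4-1, 5-0, 6-2, 9-7, 10-3}

Lex-smallest maximum matching: {(4,1), (5,0), (6,2), (9,7), (10,3)}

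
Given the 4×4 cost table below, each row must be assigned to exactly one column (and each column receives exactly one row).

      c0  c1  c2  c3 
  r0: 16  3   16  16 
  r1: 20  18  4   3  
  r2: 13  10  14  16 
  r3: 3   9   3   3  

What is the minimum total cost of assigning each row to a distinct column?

optimal assignment: row0→col1 (cost 3), row1→col3 (cost 3), row2→col0 (cost 13), row3→col2 (cost 3)
total = 3 + 3 + 13 + 3 = 22

Minimum assignment cost: 22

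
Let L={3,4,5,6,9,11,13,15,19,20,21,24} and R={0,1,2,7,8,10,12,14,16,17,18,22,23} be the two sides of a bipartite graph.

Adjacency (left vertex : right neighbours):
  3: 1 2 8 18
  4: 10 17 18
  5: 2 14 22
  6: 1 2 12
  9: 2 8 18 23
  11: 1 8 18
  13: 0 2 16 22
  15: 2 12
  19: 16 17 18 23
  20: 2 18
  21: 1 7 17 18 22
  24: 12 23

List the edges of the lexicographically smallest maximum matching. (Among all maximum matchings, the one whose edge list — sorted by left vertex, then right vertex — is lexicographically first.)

Lex-smallest maximum matching: {(3,1), (4,10), (5,14), (6,2), (9,8), (11,18), (13,0), (15,12), (19,16), (21,7), (24,23)}

|M| = 11 (so the lex-smallest maximum matching has 11 edges)
process left vertices in ascending order; for each, take the smallest-labelled available neighbour that still permits 11 edges overall, or leave it unmatched if none does
lex-smallest matching: {3-1, 4-10, 5-14, 6-2, 9-8, 11-18, 13-0, 15-12, 19-16, 21-7, 24-23}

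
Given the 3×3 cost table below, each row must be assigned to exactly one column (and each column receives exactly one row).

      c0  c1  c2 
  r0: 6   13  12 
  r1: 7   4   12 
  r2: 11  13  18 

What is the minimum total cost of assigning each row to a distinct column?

Minimum assignment cost: 27

optimal assignment: row0→col2 (cost 12), row1→col1 (cost 4), row2→col0 (cost 11)
total = 12 + 4 + 11 = 27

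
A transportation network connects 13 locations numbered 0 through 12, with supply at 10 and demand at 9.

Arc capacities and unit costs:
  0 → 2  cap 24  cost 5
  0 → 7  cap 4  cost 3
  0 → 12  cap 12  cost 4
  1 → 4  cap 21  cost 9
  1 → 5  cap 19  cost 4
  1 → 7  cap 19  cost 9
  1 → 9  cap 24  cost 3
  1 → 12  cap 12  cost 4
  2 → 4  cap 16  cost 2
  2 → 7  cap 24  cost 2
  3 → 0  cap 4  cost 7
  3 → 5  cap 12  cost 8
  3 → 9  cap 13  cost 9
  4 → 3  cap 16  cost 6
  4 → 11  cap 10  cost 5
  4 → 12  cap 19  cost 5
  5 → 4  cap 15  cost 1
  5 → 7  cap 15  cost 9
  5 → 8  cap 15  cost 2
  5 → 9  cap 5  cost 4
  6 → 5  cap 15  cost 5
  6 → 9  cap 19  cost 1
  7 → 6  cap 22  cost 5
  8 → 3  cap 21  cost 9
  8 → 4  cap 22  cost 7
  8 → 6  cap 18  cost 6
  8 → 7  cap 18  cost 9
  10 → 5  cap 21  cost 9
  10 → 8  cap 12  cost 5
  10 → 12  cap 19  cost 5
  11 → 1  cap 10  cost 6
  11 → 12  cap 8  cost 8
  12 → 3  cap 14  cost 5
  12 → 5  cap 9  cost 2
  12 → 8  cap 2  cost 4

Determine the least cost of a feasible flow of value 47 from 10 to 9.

Minimum cost for 47 units: 816

shortest-cost path #1: 10→12→5→9 push 5 @ unit cost 11 (adds 55)
shortest-cost path #2: 10→8→6→9 push 12 @ unit cost 12 (adds 144)
shortest-cost path #3: 10→12→8→6→9 push 2 @ unit cost 16 (adds 32)
shortest-cost path #4: 10→12→5→8→6→9 push 4 @ unit cost 16 (adds 64)
shortest-cost path #5: 10→12→3→9 push 8 @ unit cost 19 (adds 152)
shortest-cost path #6: 10→5→12→3→9 push 5 @ unit cost 21 (adds 105)
shortest-cost path #7: 10→5→7→6→9 push 1 @ unit cost 24 (adds 24)
shortest-cost path #8: 10→5→4→11→1→9 push 10 @ unit cost 24 (adds 240)
total cost = 816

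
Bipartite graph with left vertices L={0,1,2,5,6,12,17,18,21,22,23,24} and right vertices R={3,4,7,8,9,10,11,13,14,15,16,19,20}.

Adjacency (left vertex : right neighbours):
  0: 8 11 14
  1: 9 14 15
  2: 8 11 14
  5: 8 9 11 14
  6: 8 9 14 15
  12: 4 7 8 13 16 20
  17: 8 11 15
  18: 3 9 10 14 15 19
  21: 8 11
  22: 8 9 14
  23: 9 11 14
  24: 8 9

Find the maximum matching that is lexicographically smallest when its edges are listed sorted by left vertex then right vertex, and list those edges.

Lex-smallest maximum matching: {(0,8), (1,9), (2,11), (5,14), (6,15), (12,4), (18,3)}

|M| = 7 (so the lex-smallest maximum matching has 7 edges)
process left vertices in ascending order; for each, take the smallest-labelled available neighbour that still permits 7 edges overall, or leave it unmatched if none does
lex-smallest matching: {0-8, 1-9, 2-11, 5-14, 6-15, 12-4, 18-3}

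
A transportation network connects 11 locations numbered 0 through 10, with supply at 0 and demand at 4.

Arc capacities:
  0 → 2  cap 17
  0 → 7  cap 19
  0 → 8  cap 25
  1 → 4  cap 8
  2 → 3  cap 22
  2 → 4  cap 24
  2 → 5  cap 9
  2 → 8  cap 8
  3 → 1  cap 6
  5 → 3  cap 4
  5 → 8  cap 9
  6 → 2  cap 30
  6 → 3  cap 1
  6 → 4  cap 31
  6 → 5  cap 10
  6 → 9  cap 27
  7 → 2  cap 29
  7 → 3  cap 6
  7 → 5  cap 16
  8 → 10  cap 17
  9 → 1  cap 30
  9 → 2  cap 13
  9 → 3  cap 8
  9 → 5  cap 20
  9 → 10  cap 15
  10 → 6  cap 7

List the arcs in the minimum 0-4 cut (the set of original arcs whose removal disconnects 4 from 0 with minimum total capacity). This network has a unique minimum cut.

Min-cut arcs: {(2,4), (3,1), (10,6)} (total capacity 37)

augment #1: 0→2→4 push 17
augment #2: 0→7→2→4 push 7
augment #3: 0→7→3→1→4 push 6
augment #4: 0→8→10→6→4 push 7
max flow = 37; residual-reachable set from 0 gives S-side
cut edges (S→T): {(2,4), (3,1), (10,6)} total cap 37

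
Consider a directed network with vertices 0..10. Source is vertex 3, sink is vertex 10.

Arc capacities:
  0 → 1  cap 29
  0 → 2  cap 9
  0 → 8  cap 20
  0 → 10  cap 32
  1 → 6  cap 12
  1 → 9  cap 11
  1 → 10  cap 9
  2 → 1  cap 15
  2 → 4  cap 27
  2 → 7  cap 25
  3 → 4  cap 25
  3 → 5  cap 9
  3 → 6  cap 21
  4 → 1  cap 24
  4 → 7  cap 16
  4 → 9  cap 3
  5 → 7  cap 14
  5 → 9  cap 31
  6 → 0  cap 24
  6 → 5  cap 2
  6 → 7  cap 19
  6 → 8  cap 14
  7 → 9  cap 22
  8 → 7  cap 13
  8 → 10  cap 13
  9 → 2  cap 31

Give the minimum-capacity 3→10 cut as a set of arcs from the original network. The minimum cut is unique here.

Min-cut arcs: {(1,6), (1,10), (3,6)} (total capacity 42)

augment #1: 3→4→1→10 push 9
augment #2: 3→6→0→10 push 21
augment #3: 3→4→1→6→0→10 push 3
augment #4: 3→4→1→6→8→10 push 9
max flow = 42; residual-reachable set from 3 gives S-side
cut edges (S→T): {(1,6), (1,10), (3,6)} total cap 42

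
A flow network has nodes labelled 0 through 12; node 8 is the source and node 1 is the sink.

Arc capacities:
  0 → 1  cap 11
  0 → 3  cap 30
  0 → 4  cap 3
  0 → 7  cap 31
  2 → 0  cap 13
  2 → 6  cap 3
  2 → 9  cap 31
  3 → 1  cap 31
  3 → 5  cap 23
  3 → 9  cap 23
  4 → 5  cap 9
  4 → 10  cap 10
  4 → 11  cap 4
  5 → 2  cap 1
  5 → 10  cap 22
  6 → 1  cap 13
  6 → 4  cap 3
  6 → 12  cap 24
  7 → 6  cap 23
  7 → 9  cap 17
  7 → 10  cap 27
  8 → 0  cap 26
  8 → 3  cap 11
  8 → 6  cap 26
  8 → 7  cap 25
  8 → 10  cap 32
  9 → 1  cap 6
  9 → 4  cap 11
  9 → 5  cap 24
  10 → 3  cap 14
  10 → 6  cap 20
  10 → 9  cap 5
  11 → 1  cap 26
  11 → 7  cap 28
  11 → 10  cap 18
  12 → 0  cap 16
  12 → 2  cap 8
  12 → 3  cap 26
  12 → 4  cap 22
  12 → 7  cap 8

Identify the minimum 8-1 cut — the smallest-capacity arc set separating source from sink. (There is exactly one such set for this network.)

Min-cut arcs: {(0,1), (3,1), (4,11), (6,1), (9,1)} (total capacity 65)

augment #1: 8→0→1 push 11
augment #2: 8→3→1 push 11
augment #3: 8→6→1 push 13
augment #4: 8→0→3→1 push 15
augment #5: 8→7→9→1 push 6
augment #6: 8→10→3→1 push 5
augment #7: 8→6→4→11→1 push 3
augment #8: 8→6→12→4→11→1 push 1
max flow = 65; residual-reachable set from 8 gives S-side
cut edges (S→T): {(0,1), (3,1), (4,11), (6,1), (9,1)} total cap 65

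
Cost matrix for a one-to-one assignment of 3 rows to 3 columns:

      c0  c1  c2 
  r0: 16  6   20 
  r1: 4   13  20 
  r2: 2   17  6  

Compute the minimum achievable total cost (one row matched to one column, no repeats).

Minimum assignment cost: 16

optimal assignment: row0→col1 (cost 6), row1→col0 (cost 4), row2→col2 (cost 6)
total = 6 + 4 + 6 = 16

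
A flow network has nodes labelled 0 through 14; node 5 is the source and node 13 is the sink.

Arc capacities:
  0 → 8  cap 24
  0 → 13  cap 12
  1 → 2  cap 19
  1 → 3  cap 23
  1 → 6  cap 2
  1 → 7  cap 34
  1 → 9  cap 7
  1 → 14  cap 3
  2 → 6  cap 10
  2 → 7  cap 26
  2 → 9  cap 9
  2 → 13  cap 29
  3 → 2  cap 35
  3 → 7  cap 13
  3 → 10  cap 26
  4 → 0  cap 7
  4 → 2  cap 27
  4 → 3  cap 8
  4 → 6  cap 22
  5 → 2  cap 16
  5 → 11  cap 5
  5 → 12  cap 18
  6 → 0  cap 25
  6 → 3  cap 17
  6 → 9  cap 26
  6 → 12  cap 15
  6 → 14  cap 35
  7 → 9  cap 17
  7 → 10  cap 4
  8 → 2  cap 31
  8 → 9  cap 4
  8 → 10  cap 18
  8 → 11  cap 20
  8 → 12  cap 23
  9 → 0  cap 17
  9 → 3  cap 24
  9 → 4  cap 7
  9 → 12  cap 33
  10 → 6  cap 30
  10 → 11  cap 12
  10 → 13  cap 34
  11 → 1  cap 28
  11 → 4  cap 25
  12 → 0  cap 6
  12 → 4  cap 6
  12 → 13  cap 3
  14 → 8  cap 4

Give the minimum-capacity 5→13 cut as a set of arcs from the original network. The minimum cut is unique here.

augment #1: 5→2→13 push 16
augment #2: 5→12→13 push 3
augment #3: 5→12→0→13 push 6
augment #4: 5→11→1→2→13 push 5
augment #5: 5→12→4→0→13 push 6
max flow = 36; residual-reachable set from 5 gives S-side
cut edges (S→T): {(5,2), (5,11), (12,0), (12,4), (12,13)} total cap 36

Min-cut arcs: {(5,2), (5,11), (12,0), (12,4), (12,13)} (total capacity 36)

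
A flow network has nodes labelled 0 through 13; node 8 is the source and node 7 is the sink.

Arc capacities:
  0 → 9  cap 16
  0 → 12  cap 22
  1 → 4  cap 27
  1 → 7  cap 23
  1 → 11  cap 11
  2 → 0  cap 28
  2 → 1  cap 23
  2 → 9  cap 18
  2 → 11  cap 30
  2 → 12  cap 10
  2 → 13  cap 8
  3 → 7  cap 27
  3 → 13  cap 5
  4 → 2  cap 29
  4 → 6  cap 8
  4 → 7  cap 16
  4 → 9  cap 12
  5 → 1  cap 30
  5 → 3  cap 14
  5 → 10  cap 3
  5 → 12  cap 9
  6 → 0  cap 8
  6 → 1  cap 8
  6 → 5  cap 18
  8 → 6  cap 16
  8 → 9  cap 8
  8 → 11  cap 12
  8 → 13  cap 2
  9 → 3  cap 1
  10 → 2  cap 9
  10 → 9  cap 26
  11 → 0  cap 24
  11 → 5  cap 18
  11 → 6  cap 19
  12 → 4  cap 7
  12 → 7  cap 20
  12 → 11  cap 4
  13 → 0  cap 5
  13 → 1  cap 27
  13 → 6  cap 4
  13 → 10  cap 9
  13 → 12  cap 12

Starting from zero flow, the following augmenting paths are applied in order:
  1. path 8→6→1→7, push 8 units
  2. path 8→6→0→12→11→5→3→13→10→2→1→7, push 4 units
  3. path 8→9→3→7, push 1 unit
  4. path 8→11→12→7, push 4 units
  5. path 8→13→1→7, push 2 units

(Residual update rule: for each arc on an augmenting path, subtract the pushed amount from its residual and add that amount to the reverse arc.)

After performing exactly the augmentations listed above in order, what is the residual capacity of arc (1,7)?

Residual capacity of (1,7): 9

after path 1 (8→6→1→7, push 8): res(1,7)=15
after path 2 (8→6→0→12→11→5→3→13→10→2→1→7, push 4): res(1,7)=11
after path 3 (8→9→3→7, push 1): res(1,7)=11
after path 4 (8→11→12→7, push 4): res(1,7)=11
after path 5 (8→13→1→7, push 2): res(1,7)=9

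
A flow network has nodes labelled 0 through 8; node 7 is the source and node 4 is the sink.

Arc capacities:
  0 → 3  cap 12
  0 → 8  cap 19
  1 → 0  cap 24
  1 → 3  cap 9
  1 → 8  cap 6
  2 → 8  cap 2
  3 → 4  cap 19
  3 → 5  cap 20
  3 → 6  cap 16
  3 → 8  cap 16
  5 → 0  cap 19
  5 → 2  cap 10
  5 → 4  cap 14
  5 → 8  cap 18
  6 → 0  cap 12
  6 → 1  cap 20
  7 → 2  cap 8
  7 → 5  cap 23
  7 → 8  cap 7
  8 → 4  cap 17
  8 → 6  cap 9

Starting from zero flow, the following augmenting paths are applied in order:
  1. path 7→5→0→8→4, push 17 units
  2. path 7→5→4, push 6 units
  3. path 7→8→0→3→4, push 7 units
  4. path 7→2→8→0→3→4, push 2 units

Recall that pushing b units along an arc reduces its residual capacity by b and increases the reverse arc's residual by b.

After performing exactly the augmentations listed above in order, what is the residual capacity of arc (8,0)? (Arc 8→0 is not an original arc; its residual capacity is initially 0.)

after path 1 (7→5→0→8→4, push 17): res(8,0)=17
after path 2 (7→5→4, push 6): res(8,0)=17
after path 3 (7→8→0→3→4, push 7): res(8,0)=10
after path 4 (7→2→8→0→3→4, push 2): res(8,0)=8

Residual capacity of (8,0): 8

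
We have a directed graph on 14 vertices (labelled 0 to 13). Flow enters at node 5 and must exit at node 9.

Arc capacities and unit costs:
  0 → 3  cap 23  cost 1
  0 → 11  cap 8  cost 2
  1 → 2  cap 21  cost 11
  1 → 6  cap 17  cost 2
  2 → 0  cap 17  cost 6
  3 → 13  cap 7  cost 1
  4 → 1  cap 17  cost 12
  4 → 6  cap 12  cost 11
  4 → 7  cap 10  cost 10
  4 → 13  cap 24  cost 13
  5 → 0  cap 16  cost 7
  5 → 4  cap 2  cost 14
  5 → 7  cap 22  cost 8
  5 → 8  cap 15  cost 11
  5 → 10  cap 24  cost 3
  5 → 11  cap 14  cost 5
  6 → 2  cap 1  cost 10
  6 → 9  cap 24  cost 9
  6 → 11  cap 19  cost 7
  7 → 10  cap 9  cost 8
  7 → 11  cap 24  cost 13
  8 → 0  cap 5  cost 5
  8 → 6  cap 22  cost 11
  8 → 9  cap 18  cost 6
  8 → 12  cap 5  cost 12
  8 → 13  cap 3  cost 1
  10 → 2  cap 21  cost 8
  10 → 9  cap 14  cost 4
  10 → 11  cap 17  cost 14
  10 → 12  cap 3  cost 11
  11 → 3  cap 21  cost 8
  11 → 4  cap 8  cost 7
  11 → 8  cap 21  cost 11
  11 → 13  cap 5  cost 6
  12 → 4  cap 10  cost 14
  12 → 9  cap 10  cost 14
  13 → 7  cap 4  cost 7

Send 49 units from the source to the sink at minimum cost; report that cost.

shortest-cost path #1: 5→10→9 push 14 @ unit cost 7 (adds 98)
shortest-cost path #2: 5→8→9 push 15 @ unit cost 17 (adds 255)
shortest-cost path #3: 5→11→8→9 push 3 @ unit cost 22 (adds 66)
shortest-cost path #4: 5→10→12→9 push 3 @ unit cost 28 (adds 84)
shortest-cost path #5: 5→11→4→6→9 push 8 @ unit cost 32 (adds 256)
shortest-cost path #6: 5→4→6→9 push 2 @ unit cost 34 (adds 68)
shortest-cost path #7: 5→11→8→6→9 push 3 @ unit cost 36 (adds 108)
shortest-cost path #8: 5→0→11→8→6→9 push 1 @ unit cost 40 (adds 40)
total cost = 975

Minimum cost for 49 units: 975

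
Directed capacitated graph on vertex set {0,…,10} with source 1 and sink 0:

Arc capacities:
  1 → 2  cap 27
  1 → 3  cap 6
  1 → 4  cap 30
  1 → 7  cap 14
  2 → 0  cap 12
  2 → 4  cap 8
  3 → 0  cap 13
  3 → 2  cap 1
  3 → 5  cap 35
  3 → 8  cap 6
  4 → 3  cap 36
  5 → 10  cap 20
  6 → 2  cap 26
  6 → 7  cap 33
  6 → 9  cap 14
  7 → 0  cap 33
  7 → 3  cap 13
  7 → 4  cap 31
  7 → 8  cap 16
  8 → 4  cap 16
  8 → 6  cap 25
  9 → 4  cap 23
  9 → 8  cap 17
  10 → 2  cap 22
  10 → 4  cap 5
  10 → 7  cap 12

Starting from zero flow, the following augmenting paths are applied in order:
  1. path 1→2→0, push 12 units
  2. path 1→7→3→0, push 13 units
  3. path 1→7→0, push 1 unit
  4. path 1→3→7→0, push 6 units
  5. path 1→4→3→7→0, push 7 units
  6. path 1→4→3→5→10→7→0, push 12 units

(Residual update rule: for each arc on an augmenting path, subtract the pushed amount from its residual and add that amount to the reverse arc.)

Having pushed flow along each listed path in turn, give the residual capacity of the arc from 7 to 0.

after path 1 (1→2→0, push 12): res(7,0)=33
after path 2 (1→7→3→0, push 13): res(7,0)=33
after path 3 (1→7→0, push 1): res(7,0)=32
after path 4 (1→3→7→0, push 6): res(7,0)=26
after path 5 (1→4→3→7→0, push 7): res(7,0)=19
after path 6 (1→4→3→5→10→7→0, push 12): res(7,0)=7

Residual capacity of (7,0): 7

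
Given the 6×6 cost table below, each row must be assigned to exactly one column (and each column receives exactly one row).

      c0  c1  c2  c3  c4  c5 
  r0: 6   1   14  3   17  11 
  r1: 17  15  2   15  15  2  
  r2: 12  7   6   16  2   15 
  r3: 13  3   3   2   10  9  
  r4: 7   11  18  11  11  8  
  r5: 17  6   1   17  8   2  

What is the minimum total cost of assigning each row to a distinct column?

Minimum assignment cost: 15

optimal assignment: row0→col1 (cost 1), row1→col5 (cost 2), row2→col4 (cost 2), row3→col3 (cost 2), row4→col0 (cost 7), row5→col2 (cost 1)
total = 1 + 2 + 2 + 2 + 7 + 1 = 15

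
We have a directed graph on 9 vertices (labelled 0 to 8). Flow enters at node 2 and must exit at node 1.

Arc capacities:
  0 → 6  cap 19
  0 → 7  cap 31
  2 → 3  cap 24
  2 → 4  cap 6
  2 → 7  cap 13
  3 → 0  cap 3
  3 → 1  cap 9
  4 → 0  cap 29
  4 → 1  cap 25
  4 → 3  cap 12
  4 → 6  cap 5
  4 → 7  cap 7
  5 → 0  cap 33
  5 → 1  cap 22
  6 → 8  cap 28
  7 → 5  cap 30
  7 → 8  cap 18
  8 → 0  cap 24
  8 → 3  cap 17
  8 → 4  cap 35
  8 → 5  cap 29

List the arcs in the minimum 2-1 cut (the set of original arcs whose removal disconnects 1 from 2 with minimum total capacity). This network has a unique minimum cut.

augment #1: 2→3→1 push 9
augment #2: 2→4→1 push 6
augment #3: 2→7→5→1 push 13
augment #4: 2→3→0→7→5→1 push 3
max flow = 31; residual-reachable set from 2 gives S-side
cut edges (S→T): {(2,4), (2,7), (3,0), (3,1)} total cap 31

Min-cut arcs: {(2,4), (2,7), (3,0), (3,1)} (total capacity 31)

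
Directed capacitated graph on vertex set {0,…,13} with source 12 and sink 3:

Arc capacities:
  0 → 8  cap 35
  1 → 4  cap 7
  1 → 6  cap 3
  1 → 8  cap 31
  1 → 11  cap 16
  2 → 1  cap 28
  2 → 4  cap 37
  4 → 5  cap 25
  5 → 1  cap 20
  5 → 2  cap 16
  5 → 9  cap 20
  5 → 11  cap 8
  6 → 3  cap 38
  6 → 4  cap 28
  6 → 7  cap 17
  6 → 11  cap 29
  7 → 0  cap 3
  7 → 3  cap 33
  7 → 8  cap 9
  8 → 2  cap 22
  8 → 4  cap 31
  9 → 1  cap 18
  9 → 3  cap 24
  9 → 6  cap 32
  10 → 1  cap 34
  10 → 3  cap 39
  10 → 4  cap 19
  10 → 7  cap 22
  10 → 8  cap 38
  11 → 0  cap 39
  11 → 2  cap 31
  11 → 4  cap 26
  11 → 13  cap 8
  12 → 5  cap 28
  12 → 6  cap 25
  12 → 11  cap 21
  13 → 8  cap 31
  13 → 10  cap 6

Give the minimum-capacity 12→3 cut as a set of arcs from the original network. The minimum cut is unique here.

augment #1: 12→6→3 push 25
augment #2: 12→5→9→3 push 20
augment #3: 12→5→1→6→3 push 3
augment #4: 12→11→13→10→3 push 6
max flow = 54; residual-reachable set from 12 gives S-side
cut edges (S→T): {(1,6), (5,9), (12,6), (13,10)} total cap 54

Min-cut arcs: {(1,6), (5,9), (12,6), (13,10)} (total capacity 54)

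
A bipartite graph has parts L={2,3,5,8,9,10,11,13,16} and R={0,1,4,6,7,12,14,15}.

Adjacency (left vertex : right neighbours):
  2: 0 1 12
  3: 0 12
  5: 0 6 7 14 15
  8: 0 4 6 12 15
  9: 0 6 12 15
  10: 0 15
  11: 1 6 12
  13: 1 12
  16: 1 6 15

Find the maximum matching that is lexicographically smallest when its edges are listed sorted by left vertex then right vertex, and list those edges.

Lex-smallest maximum matching: {(2,0), (3,12), (5,7), (8,4), (9,6), (10,15), (11,1)}

|M| = 7 (so the lex-smallest maximum matching has 7 edges)
process left vertices in ascending order; for each, take the smallest-labelled available neighbour that still permits 7 edges overall, or leave it unmatched if none does
lex-smallest matching: {2-0, 3-12, 5-7, 8-4, 9-6, 10-15, 11-1}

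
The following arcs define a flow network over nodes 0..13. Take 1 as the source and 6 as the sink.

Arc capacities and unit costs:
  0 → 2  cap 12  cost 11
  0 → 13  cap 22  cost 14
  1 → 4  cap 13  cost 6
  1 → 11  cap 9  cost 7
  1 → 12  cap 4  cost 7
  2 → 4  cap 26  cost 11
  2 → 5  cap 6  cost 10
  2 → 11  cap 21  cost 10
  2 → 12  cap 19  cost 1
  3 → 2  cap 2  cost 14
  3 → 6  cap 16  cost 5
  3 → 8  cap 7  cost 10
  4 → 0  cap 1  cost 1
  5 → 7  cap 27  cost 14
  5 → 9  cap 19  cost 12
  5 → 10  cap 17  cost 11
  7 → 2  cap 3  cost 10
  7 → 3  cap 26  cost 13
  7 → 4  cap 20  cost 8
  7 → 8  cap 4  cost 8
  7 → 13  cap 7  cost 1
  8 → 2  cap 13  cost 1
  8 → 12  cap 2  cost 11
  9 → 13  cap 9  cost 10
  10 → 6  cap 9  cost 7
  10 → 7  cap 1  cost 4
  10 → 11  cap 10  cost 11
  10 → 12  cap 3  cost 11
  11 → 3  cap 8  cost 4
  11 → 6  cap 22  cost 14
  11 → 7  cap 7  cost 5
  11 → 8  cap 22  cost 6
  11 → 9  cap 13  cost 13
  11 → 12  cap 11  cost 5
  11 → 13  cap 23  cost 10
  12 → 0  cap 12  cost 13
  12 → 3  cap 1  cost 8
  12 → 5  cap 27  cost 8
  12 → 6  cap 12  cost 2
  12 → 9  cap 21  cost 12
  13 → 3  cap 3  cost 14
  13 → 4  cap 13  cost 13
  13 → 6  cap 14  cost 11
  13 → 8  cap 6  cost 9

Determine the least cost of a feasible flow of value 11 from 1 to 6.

Minimum cost for 11 units: 134

shortest-cost path #1: 1→12→6 push 4 @ unit cost 9 (adds 36)
shortest-cost path #2: 1→11→12→6 push 7 @ unit cost 14 (adds 98)
total cost = 134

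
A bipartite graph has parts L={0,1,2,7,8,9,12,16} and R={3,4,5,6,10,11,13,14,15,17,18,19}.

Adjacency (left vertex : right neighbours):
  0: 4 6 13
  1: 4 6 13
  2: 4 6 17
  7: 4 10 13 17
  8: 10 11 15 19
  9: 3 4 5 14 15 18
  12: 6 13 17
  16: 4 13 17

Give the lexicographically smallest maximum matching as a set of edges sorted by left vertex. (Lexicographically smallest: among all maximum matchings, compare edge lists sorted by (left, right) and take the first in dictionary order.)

Lex-smallest maximum matching: {(0,4), (1,6), (2,17), (7,10), (8,11), (9,3), (12,13)}

|M| = 7 (so the lex-smallest maximum matching has 7 edges)
process left vertices in ascending order; for each, take the smallest-labelled available neighbour that still permits 7 edges overall, or leave it unmatched if none does
lex-smallest matching: {0-4, 1-6, 2-17, 7-10, 8-11, 9-3, 12-13}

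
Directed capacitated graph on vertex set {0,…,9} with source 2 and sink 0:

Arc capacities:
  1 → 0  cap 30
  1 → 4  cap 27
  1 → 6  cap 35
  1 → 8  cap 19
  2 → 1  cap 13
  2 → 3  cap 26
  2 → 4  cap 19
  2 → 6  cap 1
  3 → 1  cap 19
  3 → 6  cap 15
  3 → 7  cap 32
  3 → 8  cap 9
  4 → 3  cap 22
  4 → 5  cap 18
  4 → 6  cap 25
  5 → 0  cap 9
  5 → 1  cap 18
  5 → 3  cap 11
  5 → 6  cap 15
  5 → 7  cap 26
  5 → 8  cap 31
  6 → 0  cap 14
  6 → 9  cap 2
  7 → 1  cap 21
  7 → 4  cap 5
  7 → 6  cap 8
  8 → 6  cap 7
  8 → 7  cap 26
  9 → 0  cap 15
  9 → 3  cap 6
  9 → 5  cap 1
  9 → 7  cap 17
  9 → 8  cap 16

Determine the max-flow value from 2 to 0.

augment #1: 2→1→0 bottleneck 13, total now 13
augment #2: 2→6→0 bottleneck 1, total now 14
augment #3: 2→3→1→0 bottleneck 17, total now 31
augment #4: 2→3→6→0 bottleneck 9, total now 40
augment #5: 2→4→5→0 bottleneck 9, total now 49
augment #6: 2→4→6→0 bottleneck 4, total now 53
augment #7: 2→4→6→9→0 bottleneck 2, total now 55

Maximum flow value: 55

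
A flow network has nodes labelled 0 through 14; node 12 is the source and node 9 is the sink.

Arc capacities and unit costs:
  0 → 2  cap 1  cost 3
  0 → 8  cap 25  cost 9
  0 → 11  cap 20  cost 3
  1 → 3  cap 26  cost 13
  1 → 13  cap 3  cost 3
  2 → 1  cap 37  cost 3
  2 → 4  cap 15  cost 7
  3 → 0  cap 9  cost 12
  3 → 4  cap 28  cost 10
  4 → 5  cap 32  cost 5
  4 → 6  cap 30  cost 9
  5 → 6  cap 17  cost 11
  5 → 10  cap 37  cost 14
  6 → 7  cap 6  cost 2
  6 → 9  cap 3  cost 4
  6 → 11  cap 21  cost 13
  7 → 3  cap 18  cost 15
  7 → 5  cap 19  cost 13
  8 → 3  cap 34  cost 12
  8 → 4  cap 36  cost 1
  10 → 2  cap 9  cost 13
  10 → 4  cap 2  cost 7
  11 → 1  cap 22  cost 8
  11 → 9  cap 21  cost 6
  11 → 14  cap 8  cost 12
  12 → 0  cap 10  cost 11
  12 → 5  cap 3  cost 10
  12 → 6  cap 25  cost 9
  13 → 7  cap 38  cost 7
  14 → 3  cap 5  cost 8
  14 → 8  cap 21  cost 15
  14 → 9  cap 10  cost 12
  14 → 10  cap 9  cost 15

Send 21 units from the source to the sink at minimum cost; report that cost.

Minimum cost for 21 units: 463

shortest-cost path #1: 12→6→9 push 3 @ unit cost 13 (adds 39)
shortest-cost path #2: 12→0→11→9 push 10 @ unit cost 20 (adds 200)
shortest-cost path #3: 12→6→11→9 push 8 @ unit cost 28 (adds 224)
total cost = 463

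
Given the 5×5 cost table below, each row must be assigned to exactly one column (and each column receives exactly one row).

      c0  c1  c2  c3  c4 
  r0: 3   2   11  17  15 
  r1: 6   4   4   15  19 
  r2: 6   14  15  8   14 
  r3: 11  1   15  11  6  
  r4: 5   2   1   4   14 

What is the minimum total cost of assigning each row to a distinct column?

Minimum assignment cost: 22

one of 2 optimal assignments: row0→col0 (cost 3), row1→col1 (cost 4), row2→col3 (cost 8), row3→col4 (cost 6), row4→col2 (cost 1)
total = 3 + 4 + 8 + 6 + 1 = 22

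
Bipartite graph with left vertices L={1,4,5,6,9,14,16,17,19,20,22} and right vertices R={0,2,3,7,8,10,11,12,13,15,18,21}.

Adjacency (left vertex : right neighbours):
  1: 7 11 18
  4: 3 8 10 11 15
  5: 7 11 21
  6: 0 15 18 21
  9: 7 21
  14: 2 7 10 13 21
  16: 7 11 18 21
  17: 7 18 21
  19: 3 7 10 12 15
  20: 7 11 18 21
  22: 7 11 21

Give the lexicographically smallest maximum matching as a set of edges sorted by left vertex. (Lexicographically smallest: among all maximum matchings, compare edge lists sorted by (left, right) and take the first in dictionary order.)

|M| = 8 (so the lex-smallest maximum matching has 8 edges)
process left vertices in ascending order; for each, take the smallest-labelled available neighbour that still permits 8 edges overall, or leave it unmatched if none does
lex-smallest matching: {1-7, 4-3, 5-11, 6-0, 9-21, 14-2, 16-18, 19-10}

Lex-smallest maximum matching: {(1,7), (4,3), (5,11), (6,0), (9,21), (14,2), (16,18), (19,10)}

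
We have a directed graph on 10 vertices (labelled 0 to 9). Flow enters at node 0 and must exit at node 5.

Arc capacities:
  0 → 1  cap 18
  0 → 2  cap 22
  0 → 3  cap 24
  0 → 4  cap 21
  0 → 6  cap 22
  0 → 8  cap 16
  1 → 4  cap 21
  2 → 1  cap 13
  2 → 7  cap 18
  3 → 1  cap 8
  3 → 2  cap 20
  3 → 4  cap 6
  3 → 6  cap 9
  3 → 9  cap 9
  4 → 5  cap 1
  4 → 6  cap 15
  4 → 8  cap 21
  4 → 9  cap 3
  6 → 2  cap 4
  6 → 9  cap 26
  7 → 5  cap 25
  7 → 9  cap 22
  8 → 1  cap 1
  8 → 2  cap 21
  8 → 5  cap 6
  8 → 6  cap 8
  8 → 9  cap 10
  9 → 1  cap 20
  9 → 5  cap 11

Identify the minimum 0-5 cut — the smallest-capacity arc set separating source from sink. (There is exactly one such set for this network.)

augment #1: 0→4→5 push 1
augment #2: 0→8→5 push 6
augment #3: 0→2→7→5 push 18
augment #4: 0→3→9→5 push 9
augment #5: 0→4→9→5 push 2
max flow = 36; residual-reachable set from 0 gives S-side
cut edges (S→T): {(2,7), (4,5), (8,5), (9,5)} total cap 36

Min-cut arcs: {(2,7), (4,5), (8,5), (9,5)} (total capacity 36)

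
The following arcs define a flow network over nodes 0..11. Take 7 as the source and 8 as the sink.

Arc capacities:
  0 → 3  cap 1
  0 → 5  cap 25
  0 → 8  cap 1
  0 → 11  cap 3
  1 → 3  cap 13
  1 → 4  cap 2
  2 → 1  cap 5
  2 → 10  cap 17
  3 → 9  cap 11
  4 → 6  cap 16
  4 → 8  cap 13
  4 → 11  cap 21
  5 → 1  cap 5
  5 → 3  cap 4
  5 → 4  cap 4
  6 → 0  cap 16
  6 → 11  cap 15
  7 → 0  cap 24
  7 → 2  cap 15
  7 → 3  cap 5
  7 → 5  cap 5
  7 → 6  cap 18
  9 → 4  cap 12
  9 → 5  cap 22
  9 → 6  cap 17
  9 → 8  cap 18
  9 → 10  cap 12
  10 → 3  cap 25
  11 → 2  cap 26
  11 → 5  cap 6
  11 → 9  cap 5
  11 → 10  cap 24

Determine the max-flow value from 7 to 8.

Maximum flow value: 23

augment #1: 7→0→8 bottleneck 1, total now 1
augment #2: 7→3→9→8 bottleneck 5, total now 6
augment #3: 7→5→4→8 bottleneck 4, total now 10
augment #4: 7→0→3→9→8 bottleneck 1, total now 11
augment #5: 7→0→11→9→8 bottleneck 3, total now 14
augment #6: 7→2→1→4→8 bottleneck 2, total now 16
augment #7: 7→5→3→9→8 bottleneck 1, total now 17
augment #8: 7→6→11→9→8 bottleneck 2, total now 19
augment #9: 7→0→5→3→9→8 bottleneck 3, total now 22
augment #10: 7→2→1→3→9→8 bottleneck 1, total now 23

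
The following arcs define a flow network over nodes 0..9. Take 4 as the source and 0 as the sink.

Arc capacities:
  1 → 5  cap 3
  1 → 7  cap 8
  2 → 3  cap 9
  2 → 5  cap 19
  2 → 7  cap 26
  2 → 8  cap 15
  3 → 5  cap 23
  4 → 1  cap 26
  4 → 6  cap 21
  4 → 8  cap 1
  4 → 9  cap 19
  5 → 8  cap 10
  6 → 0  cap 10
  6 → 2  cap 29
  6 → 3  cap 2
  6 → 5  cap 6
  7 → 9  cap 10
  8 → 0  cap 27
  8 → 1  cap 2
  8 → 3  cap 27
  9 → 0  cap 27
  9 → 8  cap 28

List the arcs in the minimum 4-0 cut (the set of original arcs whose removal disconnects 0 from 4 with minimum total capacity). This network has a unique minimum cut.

Min-cut arcs: {(1,5), (1,7), (4,6), (4,8), (4,9)} (total capacity 52)

augment #1: 4→6→0 push 10
augment #2: 4→8→0 push 1
augment #3: 4→9→0 push 19
augment #4: 4→1→5→8→0 push 3
augment #5: 4→1→7→9→0 push 8
augment #6: 4→6→2→8→0 push 11
max flow = 52; residual-reachable set from 4 gives S-side
cut edges (S→T): {(1,5), (1,7), (4,6), (4,8), (4,9)} total cap 52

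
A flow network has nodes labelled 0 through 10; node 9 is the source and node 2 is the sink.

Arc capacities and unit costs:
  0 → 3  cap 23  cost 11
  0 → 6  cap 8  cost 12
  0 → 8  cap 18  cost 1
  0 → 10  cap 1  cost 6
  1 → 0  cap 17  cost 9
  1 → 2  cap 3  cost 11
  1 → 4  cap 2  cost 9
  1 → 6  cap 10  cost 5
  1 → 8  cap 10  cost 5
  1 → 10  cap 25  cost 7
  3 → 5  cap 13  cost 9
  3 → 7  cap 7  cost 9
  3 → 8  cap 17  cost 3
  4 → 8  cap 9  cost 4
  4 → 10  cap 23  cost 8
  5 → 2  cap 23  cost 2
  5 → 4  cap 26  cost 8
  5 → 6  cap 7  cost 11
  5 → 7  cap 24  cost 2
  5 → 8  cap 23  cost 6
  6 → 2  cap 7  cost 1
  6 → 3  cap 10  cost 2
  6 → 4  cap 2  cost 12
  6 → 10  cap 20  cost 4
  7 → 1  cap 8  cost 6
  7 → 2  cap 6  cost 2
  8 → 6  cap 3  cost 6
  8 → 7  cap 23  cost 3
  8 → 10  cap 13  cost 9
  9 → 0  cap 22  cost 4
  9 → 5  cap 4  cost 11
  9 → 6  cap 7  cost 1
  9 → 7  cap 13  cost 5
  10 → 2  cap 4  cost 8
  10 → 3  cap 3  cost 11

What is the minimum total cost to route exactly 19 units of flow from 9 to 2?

shortest-cost path #1: 9→6→2 push 7 @ unit cost 2 (adds 14)
shortest-cost path #2: 9→7→2 push 6 @ unit cost 7 (adds 42)
shortest-cost path #3: 9→5→2 push 4 @ unit cost 13 (adds 52)
shortest-cost path #4: 9→0→10→2 push 1 @ unit cost 18 (adds 18)
shortest-cost path #5: 9→0→8→10→2 push 1 @ unit cost 22 (adds 22)
total cost = 148

Minimum cost for 19 units: 148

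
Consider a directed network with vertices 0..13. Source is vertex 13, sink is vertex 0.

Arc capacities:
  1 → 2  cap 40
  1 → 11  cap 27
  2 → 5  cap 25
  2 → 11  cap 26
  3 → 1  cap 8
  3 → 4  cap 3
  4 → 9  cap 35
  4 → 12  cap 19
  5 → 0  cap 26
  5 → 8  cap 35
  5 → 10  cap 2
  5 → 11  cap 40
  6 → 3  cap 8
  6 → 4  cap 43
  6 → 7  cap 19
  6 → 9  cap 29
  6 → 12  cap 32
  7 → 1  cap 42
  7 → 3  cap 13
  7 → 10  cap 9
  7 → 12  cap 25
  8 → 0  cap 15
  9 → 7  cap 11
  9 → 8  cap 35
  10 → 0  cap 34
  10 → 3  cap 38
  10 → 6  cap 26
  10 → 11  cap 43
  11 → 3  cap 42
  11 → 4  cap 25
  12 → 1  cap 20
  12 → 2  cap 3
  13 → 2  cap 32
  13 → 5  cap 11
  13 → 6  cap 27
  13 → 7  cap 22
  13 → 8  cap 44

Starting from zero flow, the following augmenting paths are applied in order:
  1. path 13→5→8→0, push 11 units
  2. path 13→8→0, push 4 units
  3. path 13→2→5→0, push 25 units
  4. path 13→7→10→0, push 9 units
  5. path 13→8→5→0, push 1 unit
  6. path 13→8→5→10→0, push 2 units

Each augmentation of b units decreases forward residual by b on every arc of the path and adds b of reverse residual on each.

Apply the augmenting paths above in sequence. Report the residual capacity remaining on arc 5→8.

after path 1 (13→5→8→0, push 11): res(5,8)=24
after path 2 (13→8→0, push 4): res(5,8)=24
after path 3 (13→2→5→0, push 25): res(5,8)=24
after path 4 (13→7→10→0, push 9): res(5,8)=24
after path 5 (13→8→5→0, push 1): res(5,8)=25
after path 6 (13→8→5→10→0, push 2): res(5,8)=27

Residual capacity of (5,8): 27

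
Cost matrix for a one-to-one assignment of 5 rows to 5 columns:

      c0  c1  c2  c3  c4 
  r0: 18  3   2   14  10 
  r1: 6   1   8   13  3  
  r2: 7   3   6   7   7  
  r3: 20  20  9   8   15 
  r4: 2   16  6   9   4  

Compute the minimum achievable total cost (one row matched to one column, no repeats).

optimal assignment: row0→col2 (cost 2), row1→col4 (cost 3), row2→col1 (cost 3), row3→col3 (cost 8), row4→col0 (cost 2)
total = 2 + 3 + 3 + 8 + 2 = 18

Minimum assignment cost: 18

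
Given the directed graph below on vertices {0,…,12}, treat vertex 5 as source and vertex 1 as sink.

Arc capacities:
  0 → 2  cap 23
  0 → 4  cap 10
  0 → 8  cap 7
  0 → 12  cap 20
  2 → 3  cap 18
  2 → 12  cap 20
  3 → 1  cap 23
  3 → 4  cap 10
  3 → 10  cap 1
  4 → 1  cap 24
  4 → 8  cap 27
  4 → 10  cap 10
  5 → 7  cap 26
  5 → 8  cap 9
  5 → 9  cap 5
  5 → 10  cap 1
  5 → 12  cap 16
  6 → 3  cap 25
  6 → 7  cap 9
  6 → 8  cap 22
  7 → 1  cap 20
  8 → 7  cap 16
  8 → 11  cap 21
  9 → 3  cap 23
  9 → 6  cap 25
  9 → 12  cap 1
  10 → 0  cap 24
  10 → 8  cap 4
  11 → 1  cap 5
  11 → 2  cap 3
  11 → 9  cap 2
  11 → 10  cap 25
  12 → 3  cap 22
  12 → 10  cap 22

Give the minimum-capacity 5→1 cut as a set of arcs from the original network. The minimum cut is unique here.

Min-cut arcs: {(5,8), (5,9), (5,10), (5,12), (7,1)} (total capacity 51)

augment #1: 5→7→1 push 20
augment #2: 5→8→11→1 push 5
augment #3: 5→9→3→1 push 5
augment #4: 5→12→3→1 push 16
augment #5: 5→10→0→4→1 push 1
augment #6: 5→8→11→2→3→1 push 2
augment #7: 5→8→11→2→3→4→1 push 1
augment #8: 5→8→11→9→3→4→1 push 1
max flow = 51; residual-reachable set from 5 gives S-side
cut edges (S→T): {(5,8), (5,9), (5,10), (5,12), (7,1)} total cap 51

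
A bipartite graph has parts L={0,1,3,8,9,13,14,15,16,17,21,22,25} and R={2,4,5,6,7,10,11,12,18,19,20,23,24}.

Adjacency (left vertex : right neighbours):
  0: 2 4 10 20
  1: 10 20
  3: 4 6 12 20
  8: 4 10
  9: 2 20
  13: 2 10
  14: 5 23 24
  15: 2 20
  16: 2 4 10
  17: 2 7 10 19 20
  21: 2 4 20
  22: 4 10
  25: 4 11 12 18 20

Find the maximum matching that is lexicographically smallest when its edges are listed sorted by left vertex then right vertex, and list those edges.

Lex-smallest maximum matching: {(0,2), (1,10), (3,6), (8,4), (9,20), (14,5), (17,7), (25,11)}

|M| = 8 (so the lex-smallest maximum matching has 8 edges)
process left vertices in ascending order; for each, take the smallest-labelled available neighbour that still permits 8 edges overall, or leave it unmatched if none does
lex-smallest matching: {0-2, 1-10, 3-6, 8-4, 9-20, 14-5, 17-7, 25-11}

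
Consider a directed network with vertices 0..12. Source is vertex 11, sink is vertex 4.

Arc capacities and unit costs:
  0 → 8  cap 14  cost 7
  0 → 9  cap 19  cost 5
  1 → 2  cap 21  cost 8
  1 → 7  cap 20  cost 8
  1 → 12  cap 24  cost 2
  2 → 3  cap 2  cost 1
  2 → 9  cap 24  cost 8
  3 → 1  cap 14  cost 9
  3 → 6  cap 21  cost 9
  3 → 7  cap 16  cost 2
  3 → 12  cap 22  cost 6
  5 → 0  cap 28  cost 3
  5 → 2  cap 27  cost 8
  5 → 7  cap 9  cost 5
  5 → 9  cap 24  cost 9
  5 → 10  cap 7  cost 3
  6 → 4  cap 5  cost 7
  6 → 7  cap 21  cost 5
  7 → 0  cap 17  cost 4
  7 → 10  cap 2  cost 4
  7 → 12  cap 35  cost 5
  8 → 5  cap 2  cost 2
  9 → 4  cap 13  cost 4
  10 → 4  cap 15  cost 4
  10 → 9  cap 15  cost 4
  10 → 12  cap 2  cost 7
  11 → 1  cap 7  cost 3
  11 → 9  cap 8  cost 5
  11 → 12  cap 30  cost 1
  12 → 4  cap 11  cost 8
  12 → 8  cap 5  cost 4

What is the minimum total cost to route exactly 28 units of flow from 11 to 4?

Minimum cost for 28 units: 352

shortest-cost path #1: 11→12→4 push 11 @ unit cost 9 (adds 99)
shortest-cost path #2: 11→9→4 push 8 @ unit cost 9 (adds 72)
shortest-cost path #3: 11→12→8→5→10→4 push 2 @ unit cost 14 (adds 28)
shortest-cost path #4: 11→1→7→10→4 push 2 @ unit cost 19 (adds 38)
shortest-cost path #5: 11→1→2→9→4 push 5 @ unit cost 23 (adds 115)
total cost = 352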